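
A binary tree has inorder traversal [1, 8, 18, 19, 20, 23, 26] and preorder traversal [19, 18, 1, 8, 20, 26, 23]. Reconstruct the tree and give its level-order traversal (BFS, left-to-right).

Inorder:  [1, 8, 18, 19, 20, 23, 26]
Preorder: [19, 18, 1, 8, 20, 26, 23]
Algorithm: preorder visits root first, so consume preorder in order;
for each root, split the current inorder slice at that value into
left-subtree inorder and right-subtree inorder, then recurse.
Recursive splits:
  root=19; inorder splits into left=[1, 8, 18], right=[20, 23, 26]
  root=18; inorder splits into left=[1, 8], right=[]
  root=1; inorder splits into left=[], right=[8]
  root=8; inorder splits into left=[], right=[]
  root=20; inorder splits into left=[], right=[23, 26]
  root=26; inorder splits into left=[23], right=[]
  root=23; inorder splits into left=[], right=[]
Reconstructed level-order: [19, 18, 20, 1, 26, 8, 23]


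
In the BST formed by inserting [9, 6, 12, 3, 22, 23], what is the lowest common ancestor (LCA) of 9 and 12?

Tree insertion order: [9, 6, 12, 3, 22, 23]
Tree (level-order array): [9, 6, 12, 3, None, None, 22, None, None, None, 23]
In a BST, the LCA of p=9, q=12 is the first node v on the
root-to-leaf path with p <= v <= q (go left if both < v, right if both > v).
Walk from root:
  at 9: 9 <= 9 <= 12, this is the LCA
LCA = 9


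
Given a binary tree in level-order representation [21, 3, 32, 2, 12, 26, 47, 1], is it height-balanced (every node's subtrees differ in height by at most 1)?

Tree (level-order array): [21, 3, 32, 2, 12, 26, 47, 1]
Definition: a tree is height-balanced if, at every node, |h(left) - h(right)| <= 1 (empty subtree has height -1).
Bottom-up per-node check:
  node 1: h_left=-1, h_right=-1, diff=0 [OK], height=0
  node 2: h_left=0, h_right=-1, diff=1 [OK], height=1
  node 12: h_left=-1, h_right=-1, diff=0 [OK], height=0
  node 3: h_left=1, h_right=0, diff=1 [OK], height=2
  node 26: h_left=-1, h_right=-1, diff=0 [OK], height=0
  node 47: h_left=-1, h_right=-1, diff=0 [OK], height=0
  node 32: h_left=0, h_right=0, diff=0 [OK], height=1
  node 21: h_left=2, h_right=1, diff=1 [OK], height=3
All nodes satisfy the balance condition.
Result: Balanced


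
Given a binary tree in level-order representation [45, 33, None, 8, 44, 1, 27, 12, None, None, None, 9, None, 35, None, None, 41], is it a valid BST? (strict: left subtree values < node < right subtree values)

Level-order array: [45, 33, None, 8, 44, 1, 27, 12, None, None, None, 9, None, 35, None, None, 41]
Validate using subtree bounds (lo, hi): at each node, require lo < value < hi,
then recurse left with hi=value and right with lo=value.
Preorder trace (stopping at first violation):
  at node 45 with bounds (-inf, +inf): OK
  at node 33 with bounds (-inf, 45): OK
  at node 8 with bounds (-inf, 33): OK
  at node 1 with bounds (-inf, 8): OK
  at node 27 with bounds (8, 33): OK
  at node 9 with bounds (8, 27): OK
  at node 41 with bounds (9, 27): VIOLATION
Node 41 violates its bound: not (9 < 41 < 27).
Result: Not a valid BST


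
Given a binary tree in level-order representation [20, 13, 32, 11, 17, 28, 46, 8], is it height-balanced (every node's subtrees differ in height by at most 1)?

Tree (level-order array): [20, 13, 32, 11, 17, 28, 46, 8]
Definition: a tree is height-balanced if, at every node, |h(left) - h(right)| <= 1 (empty subtree has height -1).
Bottom-up per-node check:
  node 8: h_left=-1, h_right=-1, diff=0 [OK], height=0
  node 11: h_left=0, h_right=-1, diff=1 [OK], height=1
  node 17: h_left=-1, h_right=-1, diff=0 [OK], height=0
  node 13: h_left=1, h_right=0, diff=1 [OK], height=2
  node 28: h_left=-1, h_right=-1, diff=0 [OK], height=0
  node 46: h_left=-1, h_right=-1, diff=0 [OK], height=0
  node 32: h_left=0, h_right=0, diff=0 [OK], height=1
  node 20: h_left=2, h_right=1, diff=1 [OK], height=3
All nodes satisfy the balance condition.
Result: Balanced


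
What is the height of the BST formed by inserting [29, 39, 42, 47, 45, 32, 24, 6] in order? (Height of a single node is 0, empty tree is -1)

Insertion order: [29, 39, 42, 47, 45, 32, 24, 6]
Tree (level-order array): [29, 24, 39, 6, None, 32, 42, None, None, None, None, None, 47, 45]
Compute height bottom-up (empty subtree = -1):
  height(6) = 1 + max(-1, -1) = 0
  height(24) = 1 + max(0, -1) = 1
  height(32) = 1 + max(-1, -1) = 0
  height(45) = 1 + max(-1, -1) = 0
  height(47) = 1 + max(0, -1) = 1
  height(42) = 1 + max(-1, 1) = 2
  height(39) = 1 + max(0, 2) = 3
  height(29) = 1 + max(1, 3) = 4
Height = 4


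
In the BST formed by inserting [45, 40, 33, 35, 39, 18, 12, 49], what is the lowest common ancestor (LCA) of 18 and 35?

Tree insertion order: [45, 40, 33, 35, 39, 18, 12, 49]
Tree (level-order array): [45, 40, 49, 33, None, None, None, 18, 35, 12, None, None, 39]
In a BST, the LCA of p=18, q=35 is the first node v on the
root-to-leaf path with p <= v <= q (go left if both < v, right if both > v).
Walk from root:
  at 45: both 18 and 35 < 45, go left
  at 40: both 18 and 35 < 40, go left
  at 33: 18 <= 33 <= 35, this is the LCA
LCA = 33


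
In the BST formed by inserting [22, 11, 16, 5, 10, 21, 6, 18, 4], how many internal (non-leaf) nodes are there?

Tree built from: [22, 11, 16, 5, 10, 21, 6, 18, 4]
Tree (level-order array): [22, 11, None, 5, 16, 4, 10, None, 21, None, None, 6, None, 18]
Rule: An internal node has at least one child.
Per-node child counts:
  node 22: 1 child(ren)
  node 11: 2 child(ren)
  node 5: 2 child(ren)
  node 4: 0 child(ren)
  node 10: 1 child(ren)
  node 6: 0 child(ren)
  node 16: 1 child(ren)
  node 21: 1 child(ren)
  node 18: 0 child(ren)
Matching nodes: [22, 11, 5, 10, 16, 21]
Count of internal (non-leaf) nodes: 6


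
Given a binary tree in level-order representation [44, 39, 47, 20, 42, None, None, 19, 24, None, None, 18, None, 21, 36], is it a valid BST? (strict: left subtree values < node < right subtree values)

Level-order array: [44, 39, 47, 20, 42, None, None, 19, 24, None, None, 18, None, 21, 36]
Validate using subtree bounds (lo, hi): at each node, require lo < value < hi,
then recurse left with hi=value and right with lo=value.
Preorder trace (stopping at first violation):
  at node 44 with bounds (-inf, +inf): OK
  at node 39 with bounds (-inf, 44): OK
  at node 20 with bounds (-inf, 39): OK
  at node 19 with bounds (-inf, 20): OK
  at node 18 with bounds (-inf, 19): OK
  at node 24 with bounds (20, 39): OK
  at node 21 with bounds (20, 24): OK
  at node 36 with bounds (24, 39): OK
  at node 42 with bounds (39, 44): OK
  at node 47 with bounds (44, +inf): OK
No violation found at any node.
Result: Valid BST


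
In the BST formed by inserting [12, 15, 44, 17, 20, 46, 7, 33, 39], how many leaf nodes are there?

Tree built from: [12, 15, 44, 17, 20, 46, 7, 33, 39]
Tree (level-order array): [12, 7, 15, None, None, None, 44, 17, 46, None, 20, None, None, None, 33, None, 39]
Rule: A leaf has 0 children.
Per-node child counts:
  node 12: 2 child(ren)
  node 7: 0 child(ren)
  node 15: 1 child(ren)
  node 44: 2 child(ren)
  node 17: 1 child(ren)
  node 20: 1 child(ren)
  node 33: 1 child(ren)
  node 39: 0 child(ren)
  node 46: 0 child(ren)
Matching nodes: [7, 39, 46]
Count of leaf nodes: 3


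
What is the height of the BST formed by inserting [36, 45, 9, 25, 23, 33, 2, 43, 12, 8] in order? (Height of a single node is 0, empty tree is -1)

Insertion order: [36, 45, 9, 25, 23, 33, 2, 43, 12, 8]
Tree (level-order array): [36, 9, 45, 2, 25, 43, None, None, 8, 23, 33, None, None, None, None, 12]
Compute height bottom-up (empty subtree = -1):
  height(8) = 1 + max(-1, -1) = 0
  height(2) = 1 + max(-1, 0) = 1
  height(12) = 1 + max(-1, -1) = 0
  height(23) = 1 + max(0, -1) = 1
  height(33) = 1 + max(-1, -1) = 0
  height(25) = 1 + max(1, 0) = 2
  height(9) = 1 + max(1, 2) = 3
  height(43) = 1 + max(-1, -1) = 0
  height(45) = 1 + max(0, -1) = 1
  height(36) = 1 + max(3, 1) = 4
Height = 4


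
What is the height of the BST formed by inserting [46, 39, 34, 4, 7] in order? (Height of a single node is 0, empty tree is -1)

Insertion order: [46, 39, 34, 4, 7]
Tree (level-order array): [46, 39, None, 34, None, 4, None, None, 7]
Compute height bottom-up (empty subtree = -1):
  height(7) = 1 + max(-1, -1) = 0
  height(4) = 1 + max(-1, 0) = 1
  height(34) = 1 + max(1, -1) = 2
  height(39) = 1 + max(2, -1) = 3
  height(46) = 1 + max(3, -1) = 4
Height = 4


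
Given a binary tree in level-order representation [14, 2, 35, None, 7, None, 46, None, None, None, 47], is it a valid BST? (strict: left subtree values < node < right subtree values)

Level-order array: [14, 2, 35, None, 7, None, 46, None, None, None, 47]
Validate using subtree bounds (lo, hi): at each node, require lo < value < hi,
then recurse left with hi=value and right with lo=value.
Preorder trace (stopping at first violation):
  at node 14 with bounds (-inf, +inf): OK
  at node 2 with bounds (-inf, 14): OK
  at node 7 with bounds (2, 14): OK
  at node 35 with bounds (14, +inf): OK
  at node 46 with bounds (35, +inf): OK
  at node 47 with bounds (46, +inf): OK
No violation found at any node.
Result: Valid BST


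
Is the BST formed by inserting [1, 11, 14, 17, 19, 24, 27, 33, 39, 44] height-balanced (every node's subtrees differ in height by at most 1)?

Tree (level-order array): [1, None, 11, None, 14, None, 17, None, 19, None, 24, None, 27, None, 33, None, 39, None, 44]
Definition: a tree is height-balanced if, at every node, |h(left) - h(right)| <= 1 (empty subtree has height -1).
Bottom-up per-node check:
  node 44: h_left=-1, h_right=-1, diff=0 [OK], height=0
  node 39: h_left=-1, h_right=0, diff=1 [OK], height=1
  node 33: h_left=-1, h_right=1, diff=2 [FAIL (|-1-1|=2 > 1)], height=2
  node 27: h_left=-1, h_right=2, diff=3 [FAIL (|-1-2|=3 > 1)], height=3
  node 24: h_left=-1, h_right=3, diff=4 [FAIL (|-1-3|=4 > 1)], height=4
  node 19: h_left=-1, h_right=4, diff=5 [FAIL (|-1-4|=5 > 1)], height=5
  node 17: h_left=-1, h_right=5, diff=6 [FAIL (|-1-5|=6 > 1)], height=6
  node 14: h_left=-1, h_right=6, diff=7 [FAIL (|-1-6|=7 > 1)], height=7
  node 11: h_left=-1, h_right=7, diff=8 [FAIL (|-1-7|=8 > 1)], height=8
  node 1: h_left=-1, h_right=8, diff=9 [FAIL (|-1-8|=9 > 1)], height=9
Node 33 violates the condition: |-1 - 1| = 2 > 1.
Result: Not balanced


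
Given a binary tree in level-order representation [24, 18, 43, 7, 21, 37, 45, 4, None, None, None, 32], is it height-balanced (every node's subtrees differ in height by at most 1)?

Tree (level-order array): [24, 18, 43, 7, 21, 37, 45, 4, None, None, None, 32]
Definition: a tree is height-balanced if, at every node, |h(left) - h(right)| <= 1 (empty subtree has height -1).
Bottom-up per-node check:
  node 4: h_left=-1, h_right=-1, diff=0 [OK], height=0
  node 7: h_left=0, h_right=-1, diff=1 [OK], height=1
  node 21: h_left=-1, h_right=-1, diff=0 [OK], height=0
  node 18: h_left=1, h_right=0, diff=1 [OK], height=2
  node 32: h_left=-1, h_right=-1, diff=0 [OK], height=0
  node 37: h_left=0, h_right=-1, diff=1 [OK], height=1
  node 45: h_left=-1, h_right=-1, diff=0 [OK], height=0
  node 43: h_left=1, h_right=0, diff=1 [OK], height=2
  node 24: h_left=2, h_right=2, diff=0 [OK], height=3
All nodes satisfy the balance condition.
Result: Balanced


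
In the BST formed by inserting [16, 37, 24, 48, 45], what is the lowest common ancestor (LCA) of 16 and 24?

Tree insertion order: [16, 37, 24, 48, 45]
Tree (level-order array): [16, None, 37, 24, 48, None, None, 45]
In a BST, the LCA of p=16, q=24 is the first node v on the
root-to-leaf path with p <= v <= q (go left if both < v, right if both > v).
Walk from root:
  at 16: 16 <= 16 <= 24, this is the LCA
LCA = 16


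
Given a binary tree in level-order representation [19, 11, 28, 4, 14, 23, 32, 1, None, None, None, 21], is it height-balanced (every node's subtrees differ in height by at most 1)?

Tree (level-order array): [19, 11, 28, 4, 14, 23, 32, 1, None, None, None, 21]
Definition: a tree is height-balanced if, at every node, |h(left) - h(right)| <= 1 (empty subtree has height -1).
Bottom-up per-node check:
  node 1: h_left=-1, h_right=-1, diff=0 [OK], height=0
  node 4: h_left=0, h_right=-1, diff=1 [OK], height=1
  node 14: h_left=-1, h_right=-1, diff=0 [OK], height=0
  node 11: h_left=1, h_right=0, diff=1 [OK], height=2
  node 21: h_left=-1, h_right=-1, diff=0 [OK], height=0
  node 23: h_left=0, h_right=-1, diff=1 [OK], height=1
  node 32: h_left=-1, h_right=-1, diff=0 [OK], height=0
  node 28: h_left=1, h_right=0, diff=1 [OK], height=2
  node 19: h_left=2, h_right=2, diff=0 [OK], height=3
All nodes satisfy the balance condition.
Result: Balanced


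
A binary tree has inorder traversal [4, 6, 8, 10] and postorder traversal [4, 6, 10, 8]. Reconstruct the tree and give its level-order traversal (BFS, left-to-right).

Inorder:   [4, 6, 8, 10]
Postorder: [4, 6, 10, 8]
Algorithm: postorder visits root last, so walk postorder right-to-left;
each value is the root of the current inorder slice — split it at that
value, recurse on the right subtree first, then the left.
Recursive splits:
  root=8; inorder splits into left=[4, 6], right=[10]
  root=10; inorder splits into left=[], right=[]
  root=6; inorder splits into left=[4], right=[]
  root=4; inorder splits into left=[], right=[]
Reconstructed level-order: [8, 6, 10, 4]


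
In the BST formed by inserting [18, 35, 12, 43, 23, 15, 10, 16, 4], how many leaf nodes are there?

Tree built from: [18, 35, 12, 43, 23, 15, 10, 16, 4]
Tree (level-order array): [18, 12, 35, 10, 15, 23, 43, 4, None, None, 16]
Rule: A leaf has 0 children.
Per-node child counts:
  node 18: 2 child(ren)
  node 12: 2 child(ren)
  node 10: 1 child(ren)
  node 4: 0 child(ren)
  node 15: 1 child(ren)
  node 16: 0 child(ren)
  node 35: 2 child(ren)
  node 23: 0 child(ren)
  node 43: 0 child(ren)
Matching nodes: [4, 16, 23, 43]
Count of leaf nodes: 4


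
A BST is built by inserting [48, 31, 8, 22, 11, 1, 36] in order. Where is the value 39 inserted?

Starting tree (level order): [48, 31, None, 8, 36, 1, 22, None, None, None, None, 11]
Insertion path: 48 -> 31 -> 36
Result: insert 39 as right child of 36
Final tree (level order): [48, 31, None, 8, 36, 1, 22, None, 39, None, None, 11]


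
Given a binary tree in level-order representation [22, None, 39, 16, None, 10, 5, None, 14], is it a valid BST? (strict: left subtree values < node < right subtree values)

Level-order array: [22, None, 39, 16, None, 10, 5, None, 14]
Validate using subtree bounds (lo, hi): at each node, require lo < value < hi,
then recurse left with hi=value and right with lo=value.
Preorder trace (stopping at first violation):
  at node 22 with bounds (-inf, +inf): OK
  at node 39 with bounds (22, +inf): OK
  at node 16 with bounds (22, 39): VIOLATION
Node 16 violates its bound: not (22 < 16 < 39).
Result: Not a valid BST


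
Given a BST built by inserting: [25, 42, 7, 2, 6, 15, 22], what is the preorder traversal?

Tree insertion order: [25, 42, 7, 2, 6, 15, 22]
Tree (level-order array): [25, 7, 42, 2, 15, None, None, None, 6, None, 22]
Preorder traversal: [25, 7, 2, 6, 15, 22, 42]


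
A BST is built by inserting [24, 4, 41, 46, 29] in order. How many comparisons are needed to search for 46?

Search path for 46: 24 -> 41 -> 46
Found: True
Comparisons: 3


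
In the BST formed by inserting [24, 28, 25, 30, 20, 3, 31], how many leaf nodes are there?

Tree built from: [24, 28, 25, 30, 20, 3, 31]
Tree (level-order array): [24, 20, 28, 3, None, 25, 30, None, None, None, None, None, 31]
Rule: A leaf has 0 children.
Per-node child counts:
  node 24: 2 child(ren)
  node 20: 1 child(ren)
  node 3: 0 child(ren)
  node 28: 2 child(ren)
  node 25: 0 child(ren)
  node 30: 1 child(ren)
  node 31: 0 child(ren)
Matching nodes: [3, 25, 31]
Count of leaf nodes: 3


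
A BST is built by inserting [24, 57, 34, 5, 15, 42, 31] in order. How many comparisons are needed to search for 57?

Search path for 57: 24 -> 57
Found: True
Comparisons: 2


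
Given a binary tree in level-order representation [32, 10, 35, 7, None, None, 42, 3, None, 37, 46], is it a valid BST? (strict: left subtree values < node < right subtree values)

Level-order array: [32, 10, 35, 7, None, None, 42, 3, None, 37, 46]
Validate using subtree bounds (lo, hi): at each node, require lo < value < hi,
then recurse left with hi=value and right with lo=value.
Preorder trace (stopping at first violation):
  at node 32 with bounds (-inf, +inf): OK
  at node 10 with bounds (-inf, 32): OK
  at node 7 with bounds (-inf, 10): OK
  at node 3 with bounds (-inf, 7): OK
  at node 35 with bounds (32, +inf): OK
  at node 42 with bounds (35, +inf): OK
  at node 37 with bounds (35, 42): OK
  at node 46 with bounds (42, +inf): OK
No violation found at any node.
Result: Valid BST


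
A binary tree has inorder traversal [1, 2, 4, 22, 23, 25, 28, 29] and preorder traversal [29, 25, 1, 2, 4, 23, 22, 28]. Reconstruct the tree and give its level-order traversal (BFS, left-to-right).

Inorder:  [1, 2, 4, 22, 23, 25, 28, 29]
Preorder: [29, 25, 1, 2, 4, 23, 22, 28]
Algorithm: preorder visits root first, so consume preorder in order;
for each root, split the current inorder slice at that value into
left-subtree inorder and right-subtree inorder, then recurse.
Recursive splits:
  root=29; inorder splits into left=[1, 2, 4, 22, 23, 25, 28], right=[]
  root=25; inorder splits into left=[1, 2, 4, 22, 23], right=[28]
  root=1; inorder splits into left=[], right=[2, 4, 22, 23]
  root=2; inorder splits into left=[], right=[4, 22, 23]
  root=4; inorder splits into left=[], right=[22, 23]
  root=23; inorder splits into left=[22], right=[]
  root=22; inorder splits into left=[], right=[]
  root=28; inorder splits into left=[], right=[]
Reconstructed level-order: [29, 25, 1, 28, 2, 4, 23, 22]


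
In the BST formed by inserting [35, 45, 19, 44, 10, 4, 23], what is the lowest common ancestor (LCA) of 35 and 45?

Tree insertion order: [35, 45, 19, 44, 10, 4, 23]
Tree (level-order array): [35, 19, 45, 10, 23, 44, None, 4]
In a BST, the LCA of p=35, q=45 is the first node v on the
root-to-leaf path with p <= v <= q (go left if both < v, right if both > v).
Walk from root:
  at 35: 35 <= 35 <= 45, this is the LCA
LCA = 35


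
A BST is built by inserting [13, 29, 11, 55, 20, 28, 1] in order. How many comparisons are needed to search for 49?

Search path for 49: 13 -> 29 -> 55
Found: False
Comparisons: 3


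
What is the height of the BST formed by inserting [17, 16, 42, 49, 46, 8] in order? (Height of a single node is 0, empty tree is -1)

Insertion order: [17, 16, 42, 49, 46, 8]
Tree (level-order array): [17, 16, 42, 8, None, None, 49, None, None, 46]
Compute height bottom-up (empty subtree = -1):
  height(8) = 1 + max(-1, -1) = 0
  height(16) = 1 + max(0, -1) = 1
  height(46) = 1 + max(-1, -1) = 0
  height(49) = 1 + max(0, -1) = 1
  height(42) = 1 + max(-1, 1) = 2
  height(17) = 1 + max(1, 2) = 3
Height = 3


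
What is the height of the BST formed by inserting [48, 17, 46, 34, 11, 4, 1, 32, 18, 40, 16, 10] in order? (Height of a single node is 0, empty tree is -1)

Insertion order: [48, 17, 46, 34, 11, 4, 1, 32, 18, 40, 16, 10]
Tree (level-order array): [48, 17, None, 11, 46, 4, 16, 34, None, 1, 10, None, None, 32, 40, None, None, None, None, 18]
Compute height bottom-up (empty subtree = -1):
  height(1) = 1 + max(-1, -1) = 0
  height(10) = 1 + max(-1, -1) = 0
  height(4) = 1 + max(0, 0) = 1
  height(16) = 1 + max(-1, -1) = 0
  height(11) = 1 + max(1, 0) = 2
  height(18) = 1 + max(-1, -1) = 0
  height(32) = 1 + max(0, -1) = 1
  height(40) = 1 + max(-1, -1) = 0
  height(34) = 1 + max(1, 0) = 2
  height(46) = 1 + max(2, -1) = 3
  height(17) = 1 + max(2, 3) = 4
  height(48) = 1 + max(4, -1) = 5
Height = 5


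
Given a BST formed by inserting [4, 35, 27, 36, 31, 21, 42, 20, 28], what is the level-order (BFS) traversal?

Tree insertion order: [4, 35, 27, 36, 31, 21, 42, 20, 28]
Tree (level-order array): [4, None, 35, 27, 36, 21, 31, None, 42, 20, None, 28]
BFS from the root, enqueuing left then right child of each popped node:
  queue [4] -> pop 4, enqueue [35], visited so far: [4]
  queue [35] -> pop 35, enqueue [27, 36], visited so far: [4, 35]
  queue [27, 36] -> pop 27, enqueue [21, 31], visited so far: [4, 35, 27]
  queue [36, 21, 31] -> pop 36, enqueue [42], visited so far: [4, 35, 27, 36]
  queue [21, 31, 42] -> pop 21, enqueue [20], visited so far: [4, 35, 27, 36, 21]
  queue [31, 42, 20] -> pop 31, enqueue [28], visited so far: [4, 35, 27, 36, 21, 31]
  queue [42, 20, 28] -> pop 42, enqueue [none], visited so far: [4, 35, 27, 36, 21, 31, 42]
  queue [20, 28] -> pop 20, enqueue [none], visited so far: [4, 35, 27, 36, 21, 31, 42, 20]
  queue [28] -> pop 28, enqueue [none], visited so far: [4, 35, 27, 36, 21, 31, 42, 20, 28]
Result: [4, 35, 27, 36, 21, 31, 42, 20, 28]


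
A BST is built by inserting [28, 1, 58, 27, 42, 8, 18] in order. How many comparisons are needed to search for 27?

Search path for 27: 28 -> 1 -> 27
Found: True
Comparisons: 3


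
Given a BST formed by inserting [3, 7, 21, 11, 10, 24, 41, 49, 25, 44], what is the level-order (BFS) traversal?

Tree insertion order: [3, 7, 21, 11, 10, 24, 41, 49, 25, 44]
Tree (level-order array): [3, None, 7, None, 21, 11, 24, 10, None, None, 41, None, None, 25, 49, None, None, 44]
BFS from the root, enqueuing left then right child of each popped node:
  queue [3] -> pop 3, enqueue [7], visited so far: [3]
  queue [7] -> pop 7, enqueue [21], visited so far: [3, 7]
  queue [21] -> pop 21, enqueue [11, 24], visited so far: [3, 7, 21]
  queue [11, 24] -> pop 11, enqueue [10], visited so far: [3, 7, 21, 11]
  queue [24, 10] -> pop 24, enqueue [41], visited so far: [3, 7, 21, 11, 24]
  queue [10, 41] -> pop 10, enqueue [none], visited so far: [3, 7, 21, 11, 24, 10]
  queue [41] -> pop 41, enqueue [25, 49], visited so far: [3, 7, 21, 11, 24, 10, 41]
  queue [25, 49] -> pop 25, enqueue [none], visited so far: [3, 7, 21, 11, 24, 10, 41, 25]
  queue [49] -> pop 49, enqueue [44], visited so far: [3, 7, 21, 11, 24, 10, 41, 25, 49]
  queue [44] -> pop 44, enqueue [none], visited so far: [3, 7, 21, 11, 24, 10, 41, 25, 49, 44]
Result: [3, 7, 21, 11, 24, 10, 41, 25, 49, 44]


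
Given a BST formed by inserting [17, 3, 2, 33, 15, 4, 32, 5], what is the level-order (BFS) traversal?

Tree insertion order: [17, 3, 2, 33, 15, 4, 32, 5]
Tree (level-order array): [17, 3, 33, 2, 15, 32, None, None, None, 4, None, None, None, None, 5]
BFS from the root, enqueuing left then right child of each popped node:
  queue [17] -> pop 17, enqueue [3, 33], visited so far: [17]
  queue [3, 33] -> pop 3, enqueue [2, 15], visited so far: [17, 3]
  queue [33, 2, 15] -> pop 33, enqueue [32], visited so far: [17, 3, 33]
  queue [2, 15, 32] -> pop 2, enqueue [none], visited so far: [17, 3, 33, 2]
  queue [15, 32] -> pop 15, enqueue [4], visited so far: [17, 3, 33, 2, 15]
  queue [32, 4] -> pop 32, enqueue [none], visited so far: [17, 3, 33, 2, 15, 32]
  queue [4] -> pop 4, enqueue [5], visited so far: [17, 3, 33, 2, 15, 32, 4]
  queue [5] -> pop 5, enqueue [none], visited so far: [17, 3, 33, 2, 15, 32, 4, 5]
Result: [17, 3, 33, 2, 15, 32, 4, 5]


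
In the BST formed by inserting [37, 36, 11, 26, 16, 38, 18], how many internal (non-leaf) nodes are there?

Tree built from: [37, 36, 11, 26, 16, 38, 18]
Tree (level-order array): [37, 36, 38, 11, None, None, None, None, 26, 16, None, None, 18]
Rule: An internal node has at least one child.
Per-node child counts:
  node 37: 2 child(ren)
  node 36: 1 child(ren)
  node 11: 1 child(ren)
  node 26: 1 child(ren)
  node 16: 1 child(ren)
  node 18: 0 child(ren)
  node 38: 0 child(ren)
Matching nodes: [37, 36, 11, 26, 16]
Count of internal (non-leaf) nodes: 5


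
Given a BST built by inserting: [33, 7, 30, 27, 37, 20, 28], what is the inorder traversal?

Tree insertion order: [33, 7, 30, 27, 37, 20, 28]
Tree (level-order array): [33, 7, 37, None, 30, None, None, 27, None, 20, 28]
Inorder traversal: [7, 20, 27, 28, 30, 33, 37]


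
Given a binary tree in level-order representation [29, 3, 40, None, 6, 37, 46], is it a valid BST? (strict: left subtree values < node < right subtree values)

Level-order array: [29, 3, 40, None, 6, 37, 46]
Validate using subtree bounds (lo, hi): at each node, require lo < value < hi,
then recurse left with hi=value and right with lo=value.
Preorder trace (stopping at first violation):
  at node 29 with bounds (-inf, +inf): OK
  at node 3 with bounds (-inf, 29): OK
  at node 6 with bounds (3, 29): OK
  at node 40 with bounds (29, +inf): OK
  at node 37 with bounds (29, 40): OK
  at node 46 with bounds (40, +inf): OK
No violation found at any node.
Result: Valid BST


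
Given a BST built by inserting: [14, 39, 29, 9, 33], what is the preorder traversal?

Tree insertion order: [14, 39, 29, 9, 33]
Tree (level-order array): [14, 9, 39, None, None, 29, None, None, 33]
Preorder traversal: [14, 9, 39, 29, 33]


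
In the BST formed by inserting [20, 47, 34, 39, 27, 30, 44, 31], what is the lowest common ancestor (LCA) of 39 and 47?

Tree insertion order: [20, 47, 34, 39, 27, 30, 44, 31]
Tree (level-order array): [20, None, 47, 34, None, 27, 39, None, 30, None, 44, None, 31]
In a BST, the LCA of p=39, q=47 is the first node v on the
root-to-leaf path with p <= v <= q (go left if both < v, right if both > v).
Walk from root:
  at 20: both 39 and 47 > 20, go right
  at 47: 39 <= 47 <= 47, this is the LCA
LCA = 47


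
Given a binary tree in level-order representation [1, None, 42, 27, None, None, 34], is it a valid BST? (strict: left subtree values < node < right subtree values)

Level-order array: [1, None, 42, 27, None, None, 34]
Validate using subtree bounds (lo, hi): at each node, require lo < value < hi,
then recurse left with hi=value and right with lo=value.
Preorder trace (stopping at first violation):
  at node 1 with bounds (-inf, +inf): OK
  at node 42 with bounds (1, +inf): OK
  at node 27 with bounds (1, 42): OK
  at node 34 with bounds (27, 42): OK
No violation found at any node.
Result: Valid BST


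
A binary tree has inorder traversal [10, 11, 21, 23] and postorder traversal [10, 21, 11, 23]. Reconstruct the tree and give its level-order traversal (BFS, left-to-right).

Inorder:   [10, 11, 21, 23]
Postorder: [10, 21, 11, 23]
Algorithm: postorder visits root last, so walk postorder right-to-left;
each value is the root of the current inorder slice — split it at that
value, recurse on the right subtree first, then the left.
Recursive splits:
  root=23; inorder splits into left=[10, 11, 21], right=[]
  root=11; inorder splits into left=[10], right=[21]
  root=21; inorder splits into left=[], right=[]
  root=10; inorder splits into left=[], right=[]
Reconstructed level-order: [23, 11, 10, 21]


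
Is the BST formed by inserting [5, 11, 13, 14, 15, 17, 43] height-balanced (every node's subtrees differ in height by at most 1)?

Tree (level-order array): [5, None, 11, None, 13, None, 14, None, 15, None, 17, None, 43]
Definition: a tree is height-balanced if, at every node, |h(left) - h(right)| <= 1 (empty subtree has height -1).
Bottom-up per-node check:
  node 43: h_left=-1, h_right=-1, diff=0 [OK], height=0
  node 17: h_left=-1, h_right=0, diff=1 [OK], height=1
  node 15: h_left=-1, h_right=1, diff=2 [FAIL (|-1-1|=2 > 1)], height=2
  node 14: h_left=-1, h_right=2, diff=3 [FAIL (|-1-2|=3 > 1)], height=3
  node 13: h_left=-1, h_right=3, diff=4 [FAIL (|-1-3|=4 > 1)], height=4
  node 11: h_left=-1, h_right=4, diff=5 [FAIL (|-1-4|=5 > 1)], height=5
  node 5: h_left=-1, h_right=5, diff=6 [FAIL (|-1-5|=6 > 1)], height=6
Node 15 violates the condition: |-1 - 1| = 2 > 1.
Result: Not balanced


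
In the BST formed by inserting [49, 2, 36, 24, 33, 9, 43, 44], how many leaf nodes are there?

Tree built from: [49, 2, 36, 24, 33, 9, 43, 44]
Tree (level-order array): [49, 2, None, None, 36, 24, 43, 9, 33, None, 44]
Rule: A leaf has 0 children.
Per-node child counts:
  node 49: 1 child(ren)
  node 2: 1 child(ren)
  node 36: 2 child(ren)
  node 24: 2 child(ren)
  node 9: 0 child(ren)
  node 33: 0 child(ren)
  node 43: 1 child(ren)
  node 44: 0 child(ren)
Matching nodes: [9, 33, 44]
Count of leaf nodes: 3


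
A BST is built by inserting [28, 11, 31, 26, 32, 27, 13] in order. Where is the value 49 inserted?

Starting tree (level order): [28, 11, 31, None, 26, None, 32, 13, 27]
Insertion path: 28 -> 31 -> 32
Result: insert 49 as right child of 32
Final tree (level order): [28, 11, 31, None, 26, None, 32, 13, 27, None, 49]


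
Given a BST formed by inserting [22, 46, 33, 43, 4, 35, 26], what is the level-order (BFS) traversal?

Tree insertion order: [22, 46, 33, 43, 4, 35, 26]
Tree (level-order array): [22, 4, 46, None, None, 33, None, 26, 43, None, None, 35]
BFS from the root, enqueuing left then right child of each popped node:
  queue [22] -> pop 22, enqueue [4, 46], visited so far: [22]
  queue [4, 46] -> pop 4, enqueue [none], visited so far: [22, 4]
  queue [46] -> pop 46, enqueue [33], visited so far: [22, 4, 46]
  queue [33] -> pop 33, enqueue [26, 43], visited so far: [22, 4, 46, 33]
  queue [26, 43] -> pop 26, enqueue [none], visited so far: [22, 4, 46, 33, 26]
  queue [43] -> pop 43, enqueue [35], visited so far: [22, 4, 46, 33, 26, 43]
  queue [35] -> pop 35, enqueue [none], visited so far: [22, 4, 46, 33, 26, 43, 35]
Result: [22, 4, 46, 33, 26, 43, 35]


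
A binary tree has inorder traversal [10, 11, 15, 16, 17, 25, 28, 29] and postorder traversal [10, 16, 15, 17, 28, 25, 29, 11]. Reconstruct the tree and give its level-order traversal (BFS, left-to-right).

Inorder:   [10, 11, 15, 16, 17, 25, 28, 29]
Postorder: [10, 16, 15, 17, 28, 25, 29, 11]
Algorithm: postorder visits root last, so walk postorder right-to-left;
each value is the root of the current inorder slice — split it at that
value, recurse on the right subtree first, then the left.
Recursive splits:
  root=11; inorder splits into left=[10], right=[15, 16, 17, 25, 28, 29]
  root=29; inorder splits into left=[15, 16, 17, 25, 28], right=[]
  root=25; inorder splits into left=[15, 16, 17], right=[28]
  root=28; inorder splits into left=[], right=[]
  root=17; inorder splits into left=[15, 16], right=[]
  root=15; inorder splits into left=[], right=[16]
  root=16; inorder splits into left=[], right=[]
  root=10; inorder splits into left=[], right=[]
Reconstructed level-order: [11, 10, 29, 25, 17, 28, 15, 16]


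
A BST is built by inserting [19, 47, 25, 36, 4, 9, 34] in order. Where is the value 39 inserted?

Starting tree (level order): [19, 4, 47, None, 9, 25, None, None, None, None, 36, 34]
Insertion path: 19 -> 47 -> 25 -> 36
Result: insert 39 as right child of 36
Final tree (level order): [19, 4, 47, None, 9, 25, None, None, None, None, 36, 34, 39]


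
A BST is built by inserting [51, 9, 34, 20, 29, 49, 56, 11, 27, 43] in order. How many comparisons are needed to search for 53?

Search path for 53: 51 -> 56
Found: False
Comparisons: 2


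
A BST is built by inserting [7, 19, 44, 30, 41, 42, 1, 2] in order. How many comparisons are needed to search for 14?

Search path for 14: 7 -> 19
Found: False
Comparisons: 2


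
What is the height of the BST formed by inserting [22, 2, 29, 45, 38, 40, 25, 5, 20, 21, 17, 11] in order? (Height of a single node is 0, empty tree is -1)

Insertion order: [22, 2, 29, 45, 38, 40, 25, 5, 20, 21, 17, 11]
Tree (level-order array): [22, 2, 29, None, 5, 25, 45, None, 20, None, None, 38, None, 17, 21, None, 40, 11]
Compute height bottom-up (empty subtree = -1):
  height(11) = 1 + max(-1, -1) = 0
  height(17) = 1 + max(0, -1) = 1
  height(21) = 1 + max(-1, -1) = 0
  height(20) = 1 + max(1, 0) = 2
  height(5) = 1 + max(-1, 2) = 3
  height(2) = 1 + max(-1, 3) = 4
  height(25) = 1 + max(-1, -1) = 0
  height(40) = 1 + max(-1, -1) = 0
  height(38) = 1 + max(-1, 0) = 1
  height(45) = 1 + max(1, -1) = 2
  height(29) = 1 + max(0, 2) = 3
  height(22) = 1 + max(4, 3) = 5
Height = 5


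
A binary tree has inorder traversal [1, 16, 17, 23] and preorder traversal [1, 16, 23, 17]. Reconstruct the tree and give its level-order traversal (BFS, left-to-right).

Inorder:  [1, 16, 17, 23]
Preorder: [1, 16, 23, 17]
Algorithm: preorder visits root first, so consume preorder in order;
for each root, split the current inorder slice at that value into
left-subtree inorder and right-subtree inorder, then recurse.
Recursive splits:
  root=1; inorder splits into left=[], right=[16, 17, 23]
  root=16; inorder splits into left=[], right=[17, 23]
  root=23; inorder splits into left=[17], right=[]
  root=17; inorder splits into left=[], right=[]
Reconstructed level-order: [1, 16, 23, 17]


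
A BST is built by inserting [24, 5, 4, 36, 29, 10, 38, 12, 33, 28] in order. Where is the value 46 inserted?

Starting tree (level order): [24, 5, 36, 4, 10, 29, 38, None, None, None, 12, 28, 33]
Insertion path: 24 -> 36 -> 38
Result: insert 46 as right child of 38
Final tree (level order): [24, 5, 36, 4, 10, 29, 38, None, None, None, 12, 28, 33, None, 46]


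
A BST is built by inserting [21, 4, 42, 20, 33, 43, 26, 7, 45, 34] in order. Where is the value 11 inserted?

Starting tree (level order): [21, 4, 42, None, 20, 33, 43, 7, None, 26, 34, None, 45]
Insertion path: 21 -> 4 -> 20 -> 7
Result: insert 11 as right child of 7
Final tree (level order): [21, 4, 42, None, 20, 33, 43, 7, None, 26, 34, None, 45, None, 11]


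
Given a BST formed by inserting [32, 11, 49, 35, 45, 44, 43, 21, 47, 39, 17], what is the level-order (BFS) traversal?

Tree insertion order: [32, 11, 49, 35, 45, 44, 43, 21, 47, 39, 17]
Tree (level-order array): [32, 11, 49, None, 21, 35, None, 17, None, None, 45, None, None, 44, 47, 43, None, None, None, 39]
BFS from the root, enqueuing left then right child of each popped node:
  queue [32] -> pop 32, enqueue [11, 49], visited so far: [32]
  queue [11, 49] -> pop 11, enqueue [21], visited so far: [32, 11]
  queue [49, 21] -> pop 49, enqueue [35], visited so far: [32, 11, 49]
  queue [21, 35] -> pop 21, enqueue [17], visited so far: [32, 11, 49, 21]
  queue [35, 17] -> pop 35, enqueue [45], visited so far: [32, 11, 49, 21, 35]
  queue [17, 45] -> pop 17, enqueue [none], visited so far: [32, 11, 49, 21, 35, 17]
  queue [45] -> pop 45, enqueue [44, 47], visited so far: [32, 11, 49, 21, 35, 17, 45]
  queue [44, 47] -> pop 44, enqueue [43], visited so far: [32, 11, 49, 21, 35, 17, 45, 44]
  queue [47, 43] -> pop 47, enqueue [none], visited so far: [32, 11, 49, 21, 35, 17, 45, 44, 47]
  queue [43] -> pop 43, enqueue [39], visited so far: [32, 11, 49, 21, 35, 17, 45, 44, 47, 43]
  queue [39] -> pop 39, enqueue [none], visited so far: [32, 11, 49, 21, 35, 17, 45, 44, 47, 43, 39]
Result: [32, 11, 49, 21, 35, 17, 45, 44, 47, 43, 39]


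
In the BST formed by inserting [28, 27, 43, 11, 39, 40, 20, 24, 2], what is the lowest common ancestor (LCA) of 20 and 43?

Tree insertion order: [28, 27, 43, 11, 39, 40, 20, 24, 2]
Tree (level-order array): [28, 27, 43, 11, None, 39, None, 2, 20, None, 40, None, None, None, 24]
In a BST, the LCA of p=20, q=43 is the first node v on the
root-to-leaf path with p <= v <= q (go left if both < v, right if both > v).
Walk from root:
  at 28: 20 <= 28 <= 43, this is the LCA
LCA = 28


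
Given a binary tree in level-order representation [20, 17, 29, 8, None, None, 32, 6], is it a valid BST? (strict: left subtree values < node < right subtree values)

Level-order array: [20, 17, 29, 8, None, None, 32, 6]
Validate using subtree bounds (lo, hi): at each node, require lo < value < hi,
then recurse left with hi=value and right with lo=value.
Preorder trace (stopping at first violation):
  at node 20 with bounds (-inf, +inf): OK
  at node 17 with bounds (-inf, 20): OK
  at node 8 with bounds (-inf, 17): OK
  at node 6 with bounds (-inf, 8): OK
  at node 29 with bounds (20, +inf): OK
  at node 32 with bounds (29, +inf): OK
No violation found at any node.
Result: Valid BST


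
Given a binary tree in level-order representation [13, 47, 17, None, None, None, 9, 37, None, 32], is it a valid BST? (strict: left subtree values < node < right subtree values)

Level-order array: [13, 47, 17, None, None, None, 9, 37, None, 32]
Validate using subtree bounds (lo, hi): at each node, require lo < value < hi,
then recurse left with hi=value and right with lo=value.
Preorder trace (stopping at first violation):
  at node 13 with bounds (-inf, +inf): OK
  at node 47 with bounds (-inf, 13): VIOLATION
Node 47 violates its bound: not (-inf < 47 < 13).
Result: Not a valid BST


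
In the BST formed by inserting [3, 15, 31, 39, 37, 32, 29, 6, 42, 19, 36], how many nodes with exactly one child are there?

Tree built from: [3, 15, 31, 39, 37, 32, 29, 6, 42, 19, 36]
Tree (level-order array): [3, None, 15, 6, 31, None, None, 29, 39, 19, None, 37, 42, None, None, 32, None, None, None, None, 36]
Rule: These are nodes with exactly 1 non-null child.
Per-node child counts:
  node 3: 1 child(ren)
  node 15: 2 child(ren)
  node 6: 0 child(ren)
  node 31: 2 child(ren)
  node 29: 1 child(ren)
  node 19: 0 child(ren)
  node 39: 2 child(ren)
  node 37: 1 child(ren)
  node 32: 1 child(ren)
  node 36: 0 child(ren)
  node 42: 0 child(ren)
Matching nodes: [3, 29, 37, 32]
Count of nodes with exactly one child: 4


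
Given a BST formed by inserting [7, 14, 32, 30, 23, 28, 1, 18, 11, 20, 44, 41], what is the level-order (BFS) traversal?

Tree insertion order: [7, 14, 32, 30, 23, 28, 1, 18, 11, 20, 44, 41]
Tree (level-order array): [7, 1, 14, None, None, 11, 32, None, None, 30, 44, 23, None, 41, None, 18, 28, None, None, None, 20]
BFS from the root, enqueuing left then right child of each popped node:
  queue [7] -> pop 7, enqueue [1, 14], visited so far: [7]
  queue [1, 14] -> pop 1, enqueue [none], visited so far: [7, 1]
  queue [14] -> pop 14, enqueue [11, 32], visited so far: [7, 1, 14]
  queue [11, 32] -> pop 11, enqueue [none], visited so far: [7, 1, 14, 11]
  queue [32] -> pop 32, enqueue [30, 44], visited so far: [7, 1, 14, 11, 32]
  queue [30, 44] -> pop 30, enqueue [23], visited so far: [7, 1, 14, 11, 32, 30]
  queue [44, 23] -> pop 44, enqueue [41], visited so far: [7, 1, 14, 11, 32, 30, 44]
  queue [23, 41] -> pop 23, enqueue [18, 28], visited so far: [7, 1, 14, 11, 32, 30, 44, 23]
  queue [41, 18, 28] -> pop 41, enqueue [none], visited so far: [7, 1, 14, 11, 32, 30, 44, 23, 41]
  queue [18, 28] -> pop 18, enqueue [20], visited so far: [7, 1, 14, 11, 32, 30, 44, 23, 41, 18]
  queue [28, 20] -> pop 28, enqueue [none], visited so far: [7, 1, 14, 11, 32, 30, 44, 23, 41, 18, 28]
  queue [20] -> pop 20, enqueue [none], visited so far: [7, 1, 14, 11, 32, 30, 44, 23, 41, 18, 28, 20]
Result: [7, 1, 14, 11, 32, 30, 44, 23, 41, 18, 28, 20]


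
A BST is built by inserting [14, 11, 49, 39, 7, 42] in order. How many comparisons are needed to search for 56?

Search path for 56: 14 -> 49
Found: False
Comparisons: 2


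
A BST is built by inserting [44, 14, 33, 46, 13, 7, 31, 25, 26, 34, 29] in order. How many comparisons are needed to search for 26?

Search path for 26: 44 -> 14 -> 33 -> 31 -> 25 -> 26
Found: True
Comparisons: 6


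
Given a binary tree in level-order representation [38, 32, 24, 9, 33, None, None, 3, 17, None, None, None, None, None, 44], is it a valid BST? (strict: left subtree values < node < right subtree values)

Level-order array: [38, 32, 24, 9, 33, None, None, 3, 17, None, None, None, None, None, 44]
Validate using subtree bounds (lo, hi): at each node, require lo < value < hi,
then recurse left with hi=value and right with lo=value.
Preorder trace (stopping at first violation):
  at node 38 with bounds (-inf, +inf): OK
  at node 32 with bounds (-inf, 38): OK
  at node 9 with bounds (-inf, 32): OK
  at node 3 with bounds (-inf, 9): OK
  at node 17 with bounds (9, 32): OK
  at node 44 with bounds (17, 32): VIOLATION
Node 44 violates its bound: not (17 < 44 < 32).
Result: Not a valid BST


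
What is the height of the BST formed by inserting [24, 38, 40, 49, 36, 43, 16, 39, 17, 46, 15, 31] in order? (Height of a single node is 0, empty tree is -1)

Insertion order: [24, 38, 40, 49, 36, 43, 16, 39, 17, 46, 15, 31]
Tree (level-order array): [24, 16, 38, 15, 17, 36, 40, None, None, None, None, 31, None, 39, 49, None, None, None, None, 43, None, None, 46]
Compute height bottom-up (empty subtree = -1):
  height(15) = 1 + max(-1, -1) = 0
  height(17) = 1 + max(-1, -1) = 0
  height(16) = 1 + max(0, 0) = 1
  height(31) = 1 + max(-1, -1) = 0
  height(36) = 1 + max(0, -1) = 1
  height(39) = 1 + max(-1, -1) = 0
  height(46) = 1 + max(-1, -1) = 0
  height(43) = 1 + max(-1, 0) = 1
  height(49) = 1 + max(1, -1) = 2
  height(40) = 1 + max(0, 2) = 3
  height(38) = 1 + max(1, 3) = 4
  height(24) = 1 + max(1, 4) = 5
Height = 5
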